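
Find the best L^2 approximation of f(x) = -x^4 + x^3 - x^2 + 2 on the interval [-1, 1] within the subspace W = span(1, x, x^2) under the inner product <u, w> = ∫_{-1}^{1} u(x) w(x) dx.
g(x) = -13*x^2/7 + 3*x/5 + 73/35

The best approximation g ∈ W is the orthogonal projection of f onto W. Writing g = a_0 + a_1 x + a_2 x^2, the coefficients solve the normal equations G · a = b where
  G_{ij} = <φ_i, φ_j> and b_i = <f, φ_i>, with φ_0 = 1, φ_1 = x, φ_2 = x^2.
G =
  [2, 0, 2/3]
  [0, 2/3, 0]
  [2/3, 0, 2/5],
b = (44/15, 2/5, 68/105).
Solving gives a_0 = 73/35, a_1 = 3/5, a_2 = -13/7, so
  g(x) = -13*x^2/7 + 3*x/5 + 73/35.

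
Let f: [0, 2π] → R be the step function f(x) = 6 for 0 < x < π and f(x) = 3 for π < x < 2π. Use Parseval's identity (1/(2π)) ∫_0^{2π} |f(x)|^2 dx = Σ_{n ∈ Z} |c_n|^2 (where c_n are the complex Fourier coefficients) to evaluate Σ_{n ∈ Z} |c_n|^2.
Σ |c_n|^2 = 45/2

Parseval equates the L^2 energy of f (normalised by 1/(2π)) with the ℓ^2 sum of its Fourier coefficients: (1/(2π)) ∫_0^{2π} |f|^2 = Σ |c_n|^2.
Compute the left side: (1/(2π)) [∫_0^π 6^2 dx + ∫_π^{2π} 3^2 dx] = (1/(2π)) · (36π + 9π) = (36 + 9)/2 = 45/2.
So Σ_{n ∈ Z} |c_n|^2 = 45/2.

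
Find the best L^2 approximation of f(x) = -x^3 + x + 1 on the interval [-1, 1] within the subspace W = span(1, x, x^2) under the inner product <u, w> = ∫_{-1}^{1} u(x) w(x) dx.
g(x) = 2*x/5 + 1

The best approximation g ∈ W is the orthogonal projection of f onto W. Writing g = a_0 + a_1 x + a_2 x^2, the coefficients solve the normal equations G · a = b where
  G_{ij} = <φ_i, φ_j> and b_i = <f, φ_i>, with φ_0 = 1, φ_1 = x, φ_2 = x^2.
G =
  [2, 0, 2/3]
  [0, 2/3, 0]
  [2/3, 0, 2/5],
b = (2, 4/15, 2/3).
Solving gives a_0 = 1, a_1 = 2/5, a_2 = 0, so
  g(x) = 2*x/5 + 1.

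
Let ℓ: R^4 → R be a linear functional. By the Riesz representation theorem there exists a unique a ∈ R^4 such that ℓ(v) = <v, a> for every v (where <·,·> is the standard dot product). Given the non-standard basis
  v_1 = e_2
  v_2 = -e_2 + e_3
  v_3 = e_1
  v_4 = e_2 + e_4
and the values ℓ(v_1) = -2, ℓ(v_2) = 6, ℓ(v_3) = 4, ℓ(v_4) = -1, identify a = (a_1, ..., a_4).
a = (4, -2, 4, 1)

Write a = (a_1, ..., a_4) in the standard basis. For each basis vector v_i, ℓ(v_i) = <v_i, a> is a linear equation in the a_j's. Collect the n equations into a matrix system V a = ℓ, where row i of V is v_i (expressed in the standard basis). Since V is invertible (lower-triangular with 1s on the diagonal, up to permutation), solve by back-substitution:
  V =
[[0, 1, 0, 0],
 [0, -1, 1, 0],
 [1, 0, 0, 0],
 [0, 1, 0, 1]]
  V a = (-2, 6, 4, -1)
Solving gives a = (4, -2, 4, 1).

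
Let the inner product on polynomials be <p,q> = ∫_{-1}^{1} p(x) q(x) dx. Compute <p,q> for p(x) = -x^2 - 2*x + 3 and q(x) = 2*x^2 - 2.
<p,q> = -112/15

Expand the product: p(x)·q(x) = -2*x^4 - 4*x^3 + 8*x^2 + 4*x - 6.
∫_{-1}^{1} of each monomial x^k gives [2/(k+1) if k even, 0 if k odd]. Integrating term-by-term (or equivalently evaluating the antiderivative F(x) = -2*x^5/5 - x^4 + 8*x^3/3 + 2*x^2 - 6*x at the endpoints):
  F(1) − F(−1) = -41/15 − (71/15) = -112/15.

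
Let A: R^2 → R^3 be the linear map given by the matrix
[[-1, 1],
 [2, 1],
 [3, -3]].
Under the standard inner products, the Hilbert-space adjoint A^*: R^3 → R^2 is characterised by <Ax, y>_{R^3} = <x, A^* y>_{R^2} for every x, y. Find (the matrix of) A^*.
A^* = A^T =
[[-1, 2, 3],
 [1, 1, -3]]

For real matrices with standard dot products, the defining identity <Ax, y> = <x, A^* y> gives (Ax)^T y = x^T (A^*) y, i.e. x^T A^T y = x^T (A^*) y. Since this holds for all x, y, we must have A^* = A^T. Therefore
A^* =
[[-1, 2, 3],
 [1, 1, -3]].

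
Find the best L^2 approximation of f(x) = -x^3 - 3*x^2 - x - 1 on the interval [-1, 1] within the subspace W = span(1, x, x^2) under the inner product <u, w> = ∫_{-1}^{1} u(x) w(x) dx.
g(x) = -3*x^2 - 8*x/5 - 1

The best approximation g ∈ W is the orthogonal projection of f onto W. Writing g = a_0 + a_1 x + a_2 x^2, the coefficients solve the normal equations G · a = b where
  G_{ij} = <φ_i, φ_j> and b_i = <f, φ_i>, with φ_0 = 1, φ_1 = x, φ_2 = x^2.
G =
  [2, 0, 2/3]
  [0, 2/3, 0]
  [2/3, 0, 2/5],
b = (-4, -16/15, -28/15).
Solving gives a_0 = -1, a_1 = -8/5, a_2 = -3, so
  g(x) = -3*x^2 - 8*x/5 - 1.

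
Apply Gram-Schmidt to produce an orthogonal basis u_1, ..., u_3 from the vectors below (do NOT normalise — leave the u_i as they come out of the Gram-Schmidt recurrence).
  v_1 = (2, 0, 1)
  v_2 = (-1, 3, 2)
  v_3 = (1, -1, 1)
Orthogonal basis:
  u_1 = (2, 0, 1)
  u_2 = (-1, 3, 2)
  u_3 = (-12/35, -4/7, 24/35)

Apply the Gram-Schmidt recurrence
  u_1 = v_1
  u_i = v_i − Σ_{j<i} ((v_i · u_j) / (u_j · u_j)) · u_j.

Step by step this gives:
  u_1 = (2, 0, 1)
  u_2 = (-1, 3, 2)
  u_3 = (-12/35, -4/7, 24/35)

Orthogonality check:
  u_2 · u_1 = 0 (should be 0)
  u_3 · u_1 = 0 (should be 0)
  u_3 · u_2 = 0 (should be 0)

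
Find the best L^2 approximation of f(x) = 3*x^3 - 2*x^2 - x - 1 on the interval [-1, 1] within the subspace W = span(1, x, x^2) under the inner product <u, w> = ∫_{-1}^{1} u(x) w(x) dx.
g(x) = -2*x^2 + 4*x/5 - 1

The best approximation g ∈ W is the orthogonal projection of f onto W. Writing g = a_0 + a_1 x + a_2 x^2, the coefficients solve the normal equations G · a = b where
  G_{ij} = <φ_i, φ_j> and b_i = <f, φ_i>, with φ_0 = 1, φ_1 = x, φ_2 = x^2.
G =
  [2, 0, 2/3]
  [0, 2/3, 0]
  [2/3, 0, 2/5],
b = (-10/3, 8/15, -22/15).
Solving gives a_0 = -1, a_1 = 4/5, a_2 = -2, so
  g(x) = -2*x^2 + 4*x/5 - 1.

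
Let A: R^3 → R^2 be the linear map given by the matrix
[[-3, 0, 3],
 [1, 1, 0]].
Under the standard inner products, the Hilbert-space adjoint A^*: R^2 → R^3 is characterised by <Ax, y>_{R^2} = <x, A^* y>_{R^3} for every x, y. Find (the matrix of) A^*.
A^* = A^T =
[[-3, 1],
 [0, 1],
 [3, 0]]

For real matrices with standard dot products, the defining identity <Ax, y> = <x, A^* y> gives (Ax)^T y = x^T (A^*) y, i.e. x^T A^T y = x^T (A^*) y. Since this holds for all x, y, we must have A^* = A^T. Therefore
A^* =
[[-3, 1],
 [0, 1],
 [3, 0]].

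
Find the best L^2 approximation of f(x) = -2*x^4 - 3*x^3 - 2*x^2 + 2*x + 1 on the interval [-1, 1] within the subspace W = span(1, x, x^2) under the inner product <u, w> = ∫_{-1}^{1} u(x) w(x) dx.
g(x) = -26*x^2/7 + x/5 + 41/35

The best approximation g ∈ W is the orthogonal projection of f onto W. Writing g = a_0 + a_1 x + a_2 x^2, the coefficients solve the normal equations G · a = b where
  G_{ij} = <φ_i, φ_j> and b_i = <f, φ_i>, with φ_0 = 1, φ_1 = x, φ_2 = x^2.
G =
  [2, 0, 2/3]
  [0, 2/3, 0]
  [2/3, 0, 2/5],
b = (-2/15, 2/15, -74/105).
Solving gives a_0 = 41/35, a_1 = 1/5, a_2 = -26/7, so
  g(x) = -26*x^2/7 + x/5 + 41/35.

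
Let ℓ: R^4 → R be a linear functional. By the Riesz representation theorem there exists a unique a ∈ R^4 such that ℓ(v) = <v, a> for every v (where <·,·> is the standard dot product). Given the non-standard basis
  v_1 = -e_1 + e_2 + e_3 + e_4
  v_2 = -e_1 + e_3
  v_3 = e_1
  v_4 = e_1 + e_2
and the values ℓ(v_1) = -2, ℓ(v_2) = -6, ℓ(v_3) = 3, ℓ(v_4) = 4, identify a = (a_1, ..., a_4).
a = (3, 1, -3, 3)

Write a = (a_1, ..., a_4) in the standard basis. For each basis vector v_i, ℓ(v_i) = <v_i, a> is a linear equation in the a_j's. Collect the n equations into a matrix system V a = ℓ, where row i of V is v_i (expressed in the standard basis). Since V is invertible (lower-triangular with 1s on the diagonal, up to permutation), solve by back-substitution:
  V =
[[-1, 1, 1, 1],
 [-1, 0, 1, 0],
 [1, 0, 0, 0],
 [1, 1, 0, 0]]
  V a = (-2, -6, 3, 4)
Solving gives a = (3, 1, -3, 3).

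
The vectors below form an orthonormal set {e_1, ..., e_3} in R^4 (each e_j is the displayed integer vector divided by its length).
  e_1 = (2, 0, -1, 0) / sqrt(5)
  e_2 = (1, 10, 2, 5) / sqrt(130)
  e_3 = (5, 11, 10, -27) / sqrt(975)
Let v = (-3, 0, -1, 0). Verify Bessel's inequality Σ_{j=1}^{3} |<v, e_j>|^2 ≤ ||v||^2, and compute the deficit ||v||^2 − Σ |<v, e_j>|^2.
Σ |<v, e_j>|^2 = 35/6; ||v||^2 = 10; deficit = 25/6

Write each e_j = u_j / sqrt(<u_j, u_j>) where u_j is the displayed integer vector. Then <v, e_j> = <v, u_j> / sqrt(<u_j, u_j>), so |<v, e_j>|^2 = <v, u_j>^2 / <u_j, u_j>.
Coefficients: <v, e_1> = -5/sqrt(5), <v, e_2> = -5/sqrt(130), <v, e_3> = -25/sqrt(975).
Square and sum: Σ |<v, e_j>|^2 = 35/6.
Compute ||v||^2 = v·v = 10.
Deficit = 10 − 35/6 = 25/6 ≥ 0, confirming Bessel's inequality. (The deficit equals ||v − Σ <v,e_j> e_j||^2, the squared distance from v to span{e_j}.)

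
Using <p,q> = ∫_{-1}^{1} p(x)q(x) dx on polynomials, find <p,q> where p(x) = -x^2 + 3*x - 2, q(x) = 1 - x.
<p,q> = -20/3

Expand the product: p(x)·q(x) = x^3 - 4*x^2 + 5*x - 2.
∫_{-1}^{1} of each monomial x^k gives [2/(k+1) if k even, 0 if k odd]. Integrating term-by-term (or equivalently evaluating the antiderivative F(x) = x^4/4 - 4*x^3/3 + 5*x^2/2 - 2*x at the endpoints):
  F(1) − F(−1) = -7/12 − (73/12) = -20/3.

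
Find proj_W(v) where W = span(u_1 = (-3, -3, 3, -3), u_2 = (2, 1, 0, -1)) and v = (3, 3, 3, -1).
proj_W(v) = (16/5, 7/5, 2/5, -11/5)

Set up U = [u_1 | ... | u_2] ∈ R^(4×2). The projector onto W = col(U) is P = U (U^T U)^(-1) U^T.
Compute U^T U =
  [36, -6]
  [-6, 6],
and U^T v = (-6, 10).
Solve U^T U · c = U^T v for the coefficients: c = (2/15, 9/5). The projection is proj_W(v) = U c.
Check: (v - proj_W(v)) · u_1 = 0  (should be 0).
Check: (v - proj_W(v)) · u_2 = 0  (should be 0).
Result: proj_W(v) = (16/5, 7/5, 2/5, -11/5).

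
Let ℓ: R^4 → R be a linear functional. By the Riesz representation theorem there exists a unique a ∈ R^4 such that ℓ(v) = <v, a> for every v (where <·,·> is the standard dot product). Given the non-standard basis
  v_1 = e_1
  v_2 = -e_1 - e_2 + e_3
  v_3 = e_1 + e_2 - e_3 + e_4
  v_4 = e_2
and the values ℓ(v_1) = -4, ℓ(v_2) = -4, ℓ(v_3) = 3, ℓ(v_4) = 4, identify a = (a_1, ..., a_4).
a = (-4, 4, -4, -1)

Write a = (a_1, ..., a_4) in the standard basis. For each basis vector v_i, ℓ(v_i) = <v_i, a> is a linear equation in the a_j's. Collect the n equations into a matrix system V a = ℓ, where row i of V is v_i (expressed in the standard basis). Since V is invertible (lower-triangular with 1s on the diagonal, up to permutation), solve by back-substitution:
  V =
[[1, 0, 0, 0],
 [-1, -1, 1, 0],
 [1, 1, -1, 1],
 [0, 1, 0, 0]]
  V a = (-4, -4, 3, 4)
Solving gives a = (-4, 4, -4, -1).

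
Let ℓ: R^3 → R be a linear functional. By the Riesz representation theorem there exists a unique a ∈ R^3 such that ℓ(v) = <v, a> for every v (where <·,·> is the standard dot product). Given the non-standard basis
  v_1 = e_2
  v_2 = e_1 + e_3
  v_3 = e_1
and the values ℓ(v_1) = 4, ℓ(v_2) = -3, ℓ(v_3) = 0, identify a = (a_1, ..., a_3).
a = (0, 4, -3)

Write a = (a_1, ..., a_3) in the standard basis. For each basis vector v_i, ℓ(v_i) = <v_i, a> is a linear equation in the a_j's. Collect the n equations into a matrix system V a = ℓ, where row i of V is v_i (expressed in the standard basis). Since V is invertible (lower-triangular with 1s on the diagonal, up to permutation), solve by back-substitution:
  V =
[[0, 1, 0],
 [1, 0, 1],
 [1, 0, 0]]
  V a = (4, -3, 0)
Solving gives a = (0, 4, -3).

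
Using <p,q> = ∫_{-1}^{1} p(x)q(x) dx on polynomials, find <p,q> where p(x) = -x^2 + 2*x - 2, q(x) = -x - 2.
<p,q> = 8

Expand the product: p(x)·q(x) = x^3 - 2*x + 4.
∫_{-1}^{1} of each monomial x^k gives [2/(k+1) if k even, 0 if k odd]. Integrating term-by-term (or equivalently evaluating the antiderivative F(x) = x^4/4 - x^2 + 4*x at the endpoints):
  F(1) − F(−1) = 13/4 − (-19/4) = 8.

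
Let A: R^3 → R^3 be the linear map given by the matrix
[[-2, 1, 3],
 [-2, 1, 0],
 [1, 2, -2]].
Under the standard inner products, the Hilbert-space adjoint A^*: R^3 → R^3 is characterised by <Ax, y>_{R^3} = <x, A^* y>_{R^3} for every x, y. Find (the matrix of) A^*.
A^* = A^T =
[[-2, -2, 1],
 [1, 1, 2],
 [3, 0, -2]]

For real matrices with standard dot products, the defining identity <Ax, y> = <x, A^* y> gives (Ax)^T y = x^T (A^*) y, i.e. x^T A^T y = x^T (A^*) y. Since this holds for all x, y, we must have A^* = A^T. Therefore
A^* =
[[-2, -2, 1],
 [1, 1, 2],
 [3, 0, -2]].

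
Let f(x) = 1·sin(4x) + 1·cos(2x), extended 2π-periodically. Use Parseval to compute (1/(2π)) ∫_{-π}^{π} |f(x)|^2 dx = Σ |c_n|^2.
Σ |c_n|^2 = 1

Expand |f|^2 and use orthogonality of {sin(nx), cos(mx)} on [-π, π]:
  ∫_{-π}^{π} sin(nx)^2 dx = π, ∫ cos(mx)^2 dx = π, and cross terms integrate to 0.
So ∫_{-π}^{π} f(x)^2 dx = 1^2 · π + 1^2 · π = (1 + 1)π.
Divide by 2π: (1 + 1)/2 = 1.
By Parseval, this equals Σ |c_n|^2.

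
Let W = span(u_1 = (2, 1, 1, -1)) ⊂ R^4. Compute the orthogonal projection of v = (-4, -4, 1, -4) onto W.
proj_W(v) = (-2, -1, -1, 1)

Set up U = [u_1 | ... | u_1] ∈ R^(4×1). The projector onto W = col(U) is P = U (U^T U)^(-1) U^T.
Compute U^T U =
  [7],
and U^T v = (-7).
Solve U^T U · c = U^T v for the coefficients: c = (-1). The projection is proj_W(v) = U c.
Check: (v - proj_W(v)) · u_1 = 0  (should be 0).
Result: proj_W(v) = (-2, -1, -1, 1).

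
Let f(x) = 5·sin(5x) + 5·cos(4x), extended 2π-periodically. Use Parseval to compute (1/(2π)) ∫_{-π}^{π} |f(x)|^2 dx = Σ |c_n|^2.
Σ |c_n|^2 = 25

Expand |f|^2 and use orthogonality of {sin(nx), cos(mx)} on [-π, π]:
  ∫_{-π}^{π} sin(nx)^2 dx = π, ∫ cos(mx)^2 dx = π, and cross terms integrate to 0.
So ∫_{-π}^{π} f(x)^2 dx = 5^2 · π + 5^2 · π = (25 + 25)π.
Divide by 2π: (25 + 25)/2 = 25.
By Parseval, this equals Σ |c_n|^2.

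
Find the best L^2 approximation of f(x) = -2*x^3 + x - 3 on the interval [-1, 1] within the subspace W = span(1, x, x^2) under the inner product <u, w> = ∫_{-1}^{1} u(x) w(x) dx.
g(x) = -x/5 - 3

The best approximation g ∈ W is the orthogonal projection of f onto W. Writing g = a_0 + a_1 x + a_2 x^2, the coefficients solve the normal equations G · a = b where
  G_{ij} = <φ_i, φ_j> and b_i = <f, φ_i>, with φ_0 = 1, φ_1 = x, φ_2 = x^2.
G =
  [2, 0, 2/3]
  [0, 2/3, 0]
  [2/3, 0, 2/5],
b = (-6, -2/15, -2).
Solving gives a_0 = -3, a_1 = -1/5, a_2 = 0, so
  g(x) = -x/5 - 3.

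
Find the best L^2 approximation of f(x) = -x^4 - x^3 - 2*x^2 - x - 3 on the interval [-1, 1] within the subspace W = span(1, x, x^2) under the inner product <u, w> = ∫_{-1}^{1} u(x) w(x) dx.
g(x) = -20*x^2/7 - 8*x/5 - 102/35

The best approximation g ∈ W is the orthogonal projection of f onto W. Writing g = a_0 + a_1 x + a_2 x^2, the coefficients solve the normal equations G · a = b where
  G_{ij} = <φ_i, φ_j> and b_i = <f, φ_i>, with φ_0 = 1, φ_1 = x, φ_2 = x^2.
G =
  [2, 0, 2/3]
  [0, 2/3, 0]
  [2/3, 0, 2/5],
b = (-116/15, -16/15, -108/35).
Solving gives a_0 = -102/35, a_1 = -8/5, a_2 = -20/7, so
  g(x) = -20*x^2/7 - 8*x/5 - 102/35.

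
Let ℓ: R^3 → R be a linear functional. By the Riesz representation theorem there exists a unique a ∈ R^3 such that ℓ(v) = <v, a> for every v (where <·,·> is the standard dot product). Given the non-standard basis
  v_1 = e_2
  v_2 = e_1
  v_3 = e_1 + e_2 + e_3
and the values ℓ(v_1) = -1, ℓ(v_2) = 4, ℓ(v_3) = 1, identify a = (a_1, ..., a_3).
a = (4, -1, -2)

Write a = (a_1, ..., a_3) in the standard basis. For each basis vector v_i, ℓ(v_i) = <v_i, a> is a linear equation in the a_j's. Collect the n equations into a matrix system V a = ℓ, where row i of V is v_i (expressed in the standard basis). Since V is invertible (lower-triangular with 1s on the diagonal, up to permutation), solve by back-substitution:
  V =
[[0, 1, 0],
 [1, 0, 0],
 [1, 1, 1]]
  V a = (-1, 4, 1)
Solving gives a = (4, -1, -2).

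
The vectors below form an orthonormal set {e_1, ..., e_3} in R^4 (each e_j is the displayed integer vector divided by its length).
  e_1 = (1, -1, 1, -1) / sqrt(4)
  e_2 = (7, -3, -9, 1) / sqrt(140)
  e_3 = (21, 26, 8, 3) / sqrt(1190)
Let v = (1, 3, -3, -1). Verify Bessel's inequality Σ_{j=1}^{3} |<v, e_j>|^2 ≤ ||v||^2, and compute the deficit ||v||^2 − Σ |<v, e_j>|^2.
Σ |<v, e_j>|^2 = 212/17; ||v||^2 = 20; deficit = 128/17

Write each e_j = u_j / sqrt(<u_j, u_j>) where u_j is the displayed integer vector. Then <v, e_j> = <v, u_j> / sqrt(<u_j, u_j>), so |<v, e_j>|^2 = <v, u_j>^2 / <u_j, u_j>.
Coefficients: <v, e_1> = -4/sqrt(4), <v, e_2> = 24/sqrt(140), <v, e_3> = 72/sqrt(1190).
Square and sum: Σ |<v, e_j>|^2 = 212/17.
Compute ||v||^2 = v·v = 20.
Deficit = 20 − 212/17 = 128/17 ≥ 0, confirming Bessel's inequality. (The deficit equals ||v − Σ <v,e_j> e_j||^2, the squared distance from v to span{e_j}.)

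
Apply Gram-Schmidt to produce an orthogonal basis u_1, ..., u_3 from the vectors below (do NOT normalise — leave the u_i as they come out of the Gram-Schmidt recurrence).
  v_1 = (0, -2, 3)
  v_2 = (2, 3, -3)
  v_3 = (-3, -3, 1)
Orthogonal basis:
  u_1 = (0, -2, 3)
  u_2 = (2, 9/13, 6/13)
  u_3 = (15/61, -30/61, -20/61)

Apply the Gram-Schmidt recurrence
  u_1 = v_1
  u_i = v_i − Σ_{j<i} ((v_i · u_j) / (u_j · u_j)) · u_j.

Step by step this gives:
  u_1 = (0, -2, 3)
  u_2 = (2, 9/13, 6/13)
  u_3 = (15/61, -30/61, -20/61)

Orthogonality check:
  u_2 · u_1 = 0 (should be 0)
  u_3 · u_1 = 0 (should be 0)
  u_3 · u_2 = 0 (should be 0)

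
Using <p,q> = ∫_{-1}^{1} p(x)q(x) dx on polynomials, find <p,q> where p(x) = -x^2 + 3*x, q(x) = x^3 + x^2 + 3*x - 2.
<p,q> = 122/15

Expand the product: p(x)·q(x) = -x^5 + 2*x^4 + 11*x^2 - 6*x.
∫_{-1}^{1} of each monomial x^k gives [2/(k+1) if k even, 0 if k odd]. Integrating term-by-term (or equivalently evaluating the antiderivative F(x) = -x^6/6 + 2*x^5/5 + 11*x^3/3 - 3*x^2 at the endpoints):
  F(1) − F(−1) = 9/10 − (-217/30) = 122/15.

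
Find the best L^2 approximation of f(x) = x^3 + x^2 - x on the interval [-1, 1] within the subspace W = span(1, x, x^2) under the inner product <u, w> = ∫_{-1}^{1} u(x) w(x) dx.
g(x) = x^2 - 2*x/5

The best approximation g ∈ W is the orthogonal projection of f onto W. Writing g = a_0 + a_1 x + a_2 x^2, the coefficients solve the normal equations G · a = b where
  G_{ij} = <φ_i, φ_j> and b_i = <f, φ_i>, with φ_0 = 1, φ_1 = x, φ_2 = x^2.
G =
  [2, 0, 2/3]
  [0, 2/3, 0]
  [2/3, 0, 2/5],
b = (2/3, -4/15, 2/5).
Solving gives a_0 = 0, a_1 = -2/5, a_2 = 1, so
  g(x) = x^2 - 2*x/5.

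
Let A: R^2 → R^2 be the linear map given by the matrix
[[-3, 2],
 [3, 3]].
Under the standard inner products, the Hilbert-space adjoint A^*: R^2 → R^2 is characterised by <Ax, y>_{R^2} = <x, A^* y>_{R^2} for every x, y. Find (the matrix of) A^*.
A^* = A^T =
[[-3, 3],
 [2, 3]]

For real matrices with standard dot products, the defining identity <Ax, y> = <x, A^* y> gives (Ax)^T y = x^T (A^*) y, i.e. x^T A^T y = x^T (A^*) y. Since this holds for all x, y, we must have A^* = A^T. Therefore
A^* =
[[-3, 3],
 [2, 3]].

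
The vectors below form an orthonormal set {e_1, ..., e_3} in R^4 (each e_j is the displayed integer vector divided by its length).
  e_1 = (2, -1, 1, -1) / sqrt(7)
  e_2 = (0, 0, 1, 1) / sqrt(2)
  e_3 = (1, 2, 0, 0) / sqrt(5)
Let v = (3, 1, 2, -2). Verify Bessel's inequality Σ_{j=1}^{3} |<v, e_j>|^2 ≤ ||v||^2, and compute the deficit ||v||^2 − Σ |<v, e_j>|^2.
Σ |<v, e_j>|^2 = 116/7; ||v||^2 = 18; deficit = 10/7

Write each e_j = u_j / sqrt(<u_j, u_j>) where u_j is the displayed integer vector. Then <v, e_j> = <v, u_j> / sqrt(<u_j, u_j>), so |<v, e_j>|^2 = <v, u_j>^2 / <u_j, u_j>.
Coefficients: <v, e_1> = 9/sqrt(7), <v, e_2> = 0/sqrt(2), <v, e_3> = 5/sqrt(5).
Square and sum: Σ |<v, e_j>|^2 = 116/7.
Compute ||v||^2 = v·v = 18.
Deficit = 18 − 116/7 = 10/7 ≥ 0, confirming Bessel's inequality. (The deficit equals ||v − Σ <v,e_j> e_j||^2, the squared distance from v to span{e_j}.)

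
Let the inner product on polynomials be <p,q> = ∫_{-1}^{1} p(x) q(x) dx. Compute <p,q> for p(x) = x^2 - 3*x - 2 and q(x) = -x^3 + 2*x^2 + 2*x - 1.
<p,q> = -4/3

Expand the product: p(x)·q(x) = -x^5 + 5*x^4 - 2*x^3 - 11*x^2 - x + 2.
∫_{-1}^{1} of each monomial x^k gives [2/(k+1) if k even, 0 if k odd]. Integrating term-by-term (or equivalently evaluating the antiderivative F(x) = -x^6/6 + x^5 - x^4/2 - 11*x^3/3 - x^2/2 + 2*x at the endpoints):
  F(1) − F(−1) = -11/6 − (-1/2) = -4/3.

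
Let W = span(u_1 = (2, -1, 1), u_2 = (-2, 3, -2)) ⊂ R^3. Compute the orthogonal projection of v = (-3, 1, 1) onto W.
proj_W(v) = (-18/7, 1/7, -5/7)

Set up U = [u_1 | ... | u_2] ∈ R^(3×2). The projector onto W = col(U) is P = U (U^T U)^(-1) U^T.
Compute U^T U =
  [6, -9]
  [-9, 17],
and U^T v = (-6, 7).
Solve U^T U · c = U^T v for the coefficients: c = (-13/7, -4/7). The projection is proj_W(v) = U c.
Check: (v - proj_W(v)) · u_1 = 0  (should be 0).
Check: (v - proj_W(v)) · u_2 = 0  (should be 0).
Result: proj_W(v) = (-18/7, 1/7, -5/7).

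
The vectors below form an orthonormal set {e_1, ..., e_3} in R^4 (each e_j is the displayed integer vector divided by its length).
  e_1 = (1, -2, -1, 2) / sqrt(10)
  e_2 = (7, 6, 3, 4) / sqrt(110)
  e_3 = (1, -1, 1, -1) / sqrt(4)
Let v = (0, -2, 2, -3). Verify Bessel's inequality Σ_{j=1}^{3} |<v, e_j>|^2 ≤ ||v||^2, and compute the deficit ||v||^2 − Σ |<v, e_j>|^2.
Σ |<v, e_j>|^2 = 739/44; ||v||^2 = 17; deficit = 9/44

Write each e_j = u_j / sqrt(<u_j, u_j>) where u_j is the displayed integer vector. Then <v, e_j> = <v, u_j> / sqrt(<u_j, u_j>), so |<v, e_j>|^2 = <v, u_j>^2 / <u_j, u_j>.
Coefficients: <v, e_1> = -4/sqrt(10), <v, e_2> = -18/sqrt(110), <v, e_3> = 7/sqrt(4).
Square and sum: Σ |<v, e_j>|^2 = 739/44.
Compute ||v||^2 = v·v = 17.
Deficit = 17 − 739/44 = 9/44 ≥ 0, confirming Bessel's inequality. (The deficit equals ||v − Σ <v,e_j> e_j||^2, the squared distance from v to span{e_j}.)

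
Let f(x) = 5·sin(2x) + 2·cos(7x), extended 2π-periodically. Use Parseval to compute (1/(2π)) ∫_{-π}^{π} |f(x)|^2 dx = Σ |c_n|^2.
Σ |c_n|^2 = 29/2

Expand |f|^2 and use orthogonality of {sin(nx), cos(mx)} on [-π, π]:
  ∫_{-π}^{π} sin(nx)^2 dx = π, ∫ cos(mx)^2 dx = π, and cross terms integrate to 0.
So ∫_{-π}^{π} f(x)^2 dx = 5^2 · π + 2^2 · π = (25 + 4)π.
Divide by 2π: (25 + 4)/2 = 29/2.
By Parseval, this equals Σ |c_n|^2.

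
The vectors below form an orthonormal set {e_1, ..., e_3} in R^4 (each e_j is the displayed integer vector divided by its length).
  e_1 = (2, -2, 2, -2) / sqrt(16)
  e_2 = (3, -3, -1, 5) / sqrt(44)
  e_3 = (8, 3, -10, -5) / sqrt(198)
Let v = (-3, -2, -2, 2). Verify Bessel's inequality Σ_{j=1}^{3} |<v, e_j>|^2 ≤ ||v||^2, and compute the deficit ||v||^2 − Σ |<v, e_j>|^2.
Σ |<v, e_j>|^2 = 91/9; ||v||^2 = 21; deficit = 98/9

Write each e_j = u_j / sqrt(<u_j, u_j>) where u_j is the displayed integer vector. Then <v, e_j> = <v, u_j> / sqrt(<u_j, u_j>), so |<v, e_j>|^2 = <v, u_j>^2 / <u_j, u_j>.
Coefficients: <v, e_1> = -10/sqrt(16), <v, e_2> = 9/sqrt(44), <v, e_3> = -20/sqrt(198).
Square and sum: Σ |<v, e_j>|^2 = 91/9.
Compute ||v||^2 = v·v = 21.
Deficit = 21 − 91/9 = 98/9 ≥ 0, confirming Bessel's inequality. (The deficit equals ||v − Σ <v,e_j> e_j||^2, the squared distance from v to span{e_j}.)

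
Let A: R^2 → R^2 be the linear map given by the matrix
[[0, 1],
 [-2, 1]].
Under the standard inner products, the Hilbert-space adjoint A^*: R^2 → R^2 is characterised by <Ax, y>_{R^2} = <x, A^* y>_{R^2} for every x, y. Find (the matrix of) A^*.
A^* = A^T =
[[0, -2],
 [1, 1]]

For real matrices with standard dot products, the defining identity <Ax, y> = <x, A^* y> gives (Ax)^T y = x^T (A^*) y, i.e. x^T A^T y = x^T (A^*) y. Since this holds for all x, y, we must have A^* = A^T. Therefore
A^* =
[[0, -2],
 [1, 1]].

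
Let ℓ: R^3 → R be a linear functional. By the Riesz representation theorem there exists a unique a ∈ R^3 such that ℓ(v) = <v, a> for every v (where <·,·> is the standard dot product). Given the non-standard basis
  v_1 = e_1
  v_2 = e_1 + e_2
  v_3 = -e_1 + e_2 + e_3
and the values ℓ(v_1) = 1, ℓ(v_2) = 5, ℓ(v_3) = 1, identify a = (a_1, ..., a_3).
a = (1, 4, -2)

Write a = (a_1, ..., a_3) in the standard basis. For each basis vector v_i, ℓ(v_i) = <v_i, a> is a linear equation in the a_j's. Collect the n equations into a matrix system V a = ℓ, where row i of V is v_i (expressed in the standard basis). Since V is invertible (lower-triangular with 1s on the diagonal, up to permutation), solve by back-substitution:
  V =
[[1, 0, 0],
 [1, 1, 0],
 [-1, 1, 1]]
  V a = (1, 5, 1)
Solving gives a = (1, 4, -2).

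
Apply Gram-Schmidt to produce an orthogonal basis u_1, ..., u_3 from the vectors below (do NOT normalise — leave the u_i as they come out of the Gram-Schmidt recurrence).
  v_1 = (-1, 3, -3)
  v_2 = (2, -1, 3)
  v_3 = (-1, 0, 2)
Orthogonal basis:
  u_1 = (-1, 3, -3)
  u_2 = (24/19, 23/19, 15/19)
  u_3 = (-48/35, 24/35, 8/7)

Apply the Gram-Schmidt recurrence
  u_1 = v_1
  u_i = v_i − Σ_{j<i} ((v_i · u_j) / (u_j · u_j)) · u_j.

Step by step this gives:
  u_1 = (-1, 3, -3)
  u_2 = (24/19, 23/19, 15/19)
  u_3 = (-48/35, 24/35, 8/7)

Orthogonality check:
  u_2 · u_1 = 0 (should be 0)
  u_3 · u_1 = 0 (should be 0)
  u_3 · u_2 = 0 (should be 0)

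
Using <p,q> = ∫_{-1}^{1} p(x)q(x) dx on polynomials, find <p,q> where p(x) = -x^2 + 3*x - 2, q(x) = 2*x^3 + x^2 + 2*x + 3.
<p,q> = -28/3

Expand the product: p(x)·q(x) = -2*x^5 + 5*x^4 - 3*x^3 + x^2 + 5*x - 6.
∫_{-1}^{1} of each monomial x^k gives [2/(k+1) if k even, 0 if k odd]. Integrating term-by-term (or equivalently evaluating the antiderivative F(x) = -x^6/3 + x^5 - 3*x^4/4 + x^3/3 + 5*x^2/2 - 6*x at the endpoints):
  F(1) − F(−1) = -13/4 − (73/12) = -28/3.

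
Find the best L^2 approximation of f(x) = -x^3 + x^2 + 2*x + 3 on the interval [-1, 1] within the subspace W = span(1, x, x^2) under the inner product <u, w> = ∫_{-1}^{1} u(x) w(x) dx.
g(x) = x^2 + 7*x/5 + 3

The best approximation g ∈ W is the orthogonal projection of f onto W. Writing g = a_0 + a_1 x + a_2 x^2, the coefficients solve the normal equations G · a = b where
  G_{ij} = <φ_i, φ_j> and b_i = <f, φ_i>, with φ_0 = 1, φ_1 = x, φ_2 = x^2.
G =
  [2, 0, 2/3]
  [0, 2/3, 0]
  [2/3, 0, 2/5],
b = (20/3, 14/15, 12/5).
Solving gives a_0 = 3, a_1 = 7/5, a_2 = 1, so
  g(x) = x^2 + 7*x/5 + 3.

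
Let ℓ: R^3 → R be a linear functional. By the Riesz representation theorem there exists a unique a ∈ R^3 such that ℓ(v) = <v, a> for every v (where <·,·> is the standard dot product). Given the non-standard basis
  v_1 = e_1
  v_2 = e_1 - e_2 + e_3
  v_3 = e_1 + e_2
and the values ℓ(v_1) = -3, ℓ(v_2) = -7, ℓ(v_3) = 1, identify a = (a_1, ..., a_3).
a = (-3, 4, 0)

Write a = (a_1, ..., a_3) in the standard basis. For each basis vector v_i, ℓ(v_i) = <v_i, a> is a linear equation in the a_j's. Collect the n equations into a matrix system V a = ℓ, where row i of V is v_i (expressed in the standard basis). Since V is invertible (lower-triangular with 1s on the diagonal, up to permutation), solve by back-substitution:
  V =
[[1, 0, 0],
 [1, -1, 1],
 [1, 1, 0]]
  V a = (-3, -7, 1)
Solving gives a = (-3, 4, 0).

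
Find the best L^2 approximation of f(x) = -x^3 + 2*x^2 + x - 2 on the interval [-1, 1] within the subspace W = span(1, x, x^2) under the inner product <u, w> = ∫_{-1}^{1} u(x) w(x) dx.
g(x) = 2*x^2 + 2*x/5 - 2

The best approximation g ∈ W is the orthogonal projection of f onto W. Writing g = a_0 + a_1 x + a_2 x^2, the coefficients solve the normal equations G · a = b where
  G_{ij} = <φ_i, φ_j> and b_i = <f, φ_i>, with φ_0 = 1, φ_1 = x, φ_2 = x^2.
G =
  [2, 0, 2/3]
  [0, 2/3, 0]
  [2/3, 0, 2/5],
b = (-8/3, 4/15, -8/15).
Solving gives a_0 = -2, a_1 = 2/5, a_2 = 2, so
  g(x) = 2*x^2 + 2*x/5 - 2.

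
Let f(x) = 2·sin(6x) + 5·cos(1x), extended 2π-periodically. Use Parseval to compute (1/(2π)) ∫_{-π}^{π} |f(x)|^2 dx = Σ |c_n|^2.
Σ |c_n|^2 = 29/2

Expand |f|^2 and use orthogonality of {sin(nx), cos(mx)} on [-π, π]:
  ∫_{-π}^{π} sin(nx)^2 dx = π, ∫ cos(mx)^2 dx = π, and cross terms integrate to 0.
So ∫_{-π}^{π} f(x)^2 dx = 2^2 · π + 5^2 · π = (4 + 25)π.
Divide by 2π: (4 + 25)/2 = 29/2.
By Parseval, this equals Σ |c_n|^2.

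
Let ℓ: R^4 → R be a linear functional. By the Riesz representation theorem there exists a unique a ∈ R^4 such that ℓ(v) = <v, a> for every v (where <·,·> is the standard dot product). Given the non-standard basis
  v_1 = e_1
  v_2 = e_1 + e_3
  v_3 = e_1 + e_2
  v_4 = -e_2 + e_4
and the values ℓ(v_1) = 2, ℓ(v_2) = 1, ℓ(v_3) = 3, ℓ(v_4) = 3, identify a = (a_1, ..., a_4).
a = (2, 1, -1, 4)

Write a = (a_1, ..., a_4) in the standard basis. For each basis vector v_i, ℓ(v_i) = <v_i, a> is a linear equation in the a_j's. Collect the n equations into a matrix system V a = ℓ, where row i of V is v_i (expressed in the standard basis). Since V is invertible (lower-triangular with 1s on the diagonal, up to permutation), solve by back-substitution:
  V =
[[1, 0, 0, 0],
 [1, 0, 1, 0],
 [1, 1, 0, 0],
 [0, -1, 0, 1]]
  V a = (2, 1, 3, 3)
Solving gives a = (2, 1, -1, 4).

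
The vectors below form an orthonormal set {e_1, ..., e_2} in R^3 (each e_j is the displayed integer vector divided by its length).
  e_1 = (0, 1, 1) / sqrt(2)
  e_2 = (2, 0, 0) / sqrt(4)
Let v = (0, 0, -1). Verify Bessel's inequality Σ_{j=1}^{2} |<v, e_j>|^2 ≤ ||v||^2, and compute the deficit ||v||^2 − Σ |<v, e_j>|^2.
Σ |<v, e_j>|^2 = 1/2; ||v||^2 = 1; deficit = 1/2

Write each e_j = u_j / sqrt(<u_j, u_j>) where u_j is the displayed integer vector. Then <v, e_j> = <v, u_j> / sqrt(<u_j, u_j>), so |<v, e_j>|^2 = <v, u_j>^2 / <u_j, u_j>.
Coefficients: <v, e_1> = -1/sqrt(2), <v, e_2> = 0/sqrt(4).
Square and sum: Σ |<v, e_j>|^2 = 1/2.
Compute ||v||^2 = v·v = 1.
Deficit = 1 − 1/2 = 1/2 ≥ 0, confirming Bessel's inequality. (The deficit equals ||v − Σ <v,e_j> e_j||^2, the squared distance from v to span{e_j}.)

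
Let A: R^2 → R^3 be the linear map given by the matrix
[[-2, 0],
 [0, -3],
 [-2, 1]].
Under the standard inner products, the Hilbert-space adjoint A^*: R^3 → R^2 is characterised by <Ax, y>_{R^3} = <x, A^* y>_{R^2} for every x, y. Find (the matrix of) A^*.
A^* = A^T =
[[-2, 0, -2],
 [0, -3, 1]]

For real matrices with standard dot products, the defining identity <Ax, y> = <x, A^* y> gives (Ax)^T y = x^T (A^*) y, i.e. x^T A^T y = x^T (A^*) y. Since this holds for all x, y, we must have A^* = A^T. Therefore
A^* =
[[-2, 0, -2],
 [0, -3, 1]].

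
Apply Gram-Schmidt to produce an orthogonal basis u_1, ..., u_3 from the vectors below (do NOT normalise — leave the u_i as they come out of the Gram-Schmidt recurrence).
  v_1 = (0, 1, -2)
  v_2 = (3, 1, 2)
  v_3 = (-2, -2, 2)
Orthogonal basis:
  u_1 = (0, 1, -2)
  u_2 = (3, 8/5, 4/5)
  u_3 = (-8/61, 12/61, 6/61)

Apply the Gram-Schmidt recurrence
  u_1 = v_1
  u_i = v_i − Σ_{j<i} ((v_i · u_j) / (u_j · u_j)) · u_j.

Step by step this gives:
  u_1 = (0, 1, -2)
  u_2 = (3, 8/5, 4/5)
  u_3 = (-8/61, 12/61, 6/61)

Orthogonality check:
  u_2 · u_1 = 0 (should be 0)
  u_3 · u_1 = 0 (should be 0)
  u_3 · u_2 = 0 (should be 0)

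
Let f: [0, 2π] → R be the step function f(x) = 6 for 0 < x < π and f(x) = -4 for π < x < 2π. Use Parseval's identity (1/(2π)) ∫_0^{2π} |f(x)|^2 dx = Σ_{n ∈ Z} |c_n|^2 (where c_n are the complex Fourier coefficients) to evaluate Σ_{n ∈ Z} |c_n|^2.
Σ |c_n|^2 = 26

Parseval equates the L^2 energy of f (normalised by 1/(2π)) with the ℓ^2 sum of its Fourier coefficients: (1/(2π)) ∫_0^{2π} |f|^2 = Σ |c_n|^2.
Compute the left side: (1/(2π)) [∫_0^π 6^2 dx + ∫_π^{2π} (-4)^2 dx] = (1/(2π)) · (36π + 16π) = (36 + 16)/2 = 26.
So Σ_{n ∈ Z} |c_n|^2 = 26.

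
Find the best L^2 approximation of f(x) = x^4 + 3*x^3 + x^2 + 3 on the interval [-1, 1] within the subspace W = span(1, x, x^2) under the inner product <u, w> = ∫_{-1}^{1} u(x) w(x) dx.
g(x) = 13*x^2/7 + 9*x/5 + 102/35

The best approximation g ∈ W is the orthogonal projection of f onto W. Writing g = a_0 + a_1 x + a_2 x^2, the coefficients solve the normal equations G · a = b where
  G_{ij} = <φ_i, φ_j> and b_i = <f, φ_i>, with φ_0 = 1, φ_1 = x, φ_2 = x^2.
G =
  [2, 0, 2/3]
  [0, 2/3, 0]
  [2/3, 0, 2/5],
b = (106/15, 6/5, 94/35).
Solving gives a_0 = 102/35, a_1 = 9/5, a_2 = 13/7, so
  g(x) = 13*x^2/7 + 9*x/5 + 102/35.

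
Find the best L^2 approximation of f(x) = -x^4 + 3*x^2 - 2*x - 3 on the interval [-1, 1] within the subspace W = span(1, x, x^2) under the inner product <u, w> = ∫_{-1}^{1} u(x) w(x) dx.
g(x) = 15*x^2/7 - 2*x - 102/35

The best approximation g ∈ W is the orthogonal projection of f onto W. Writing g = a_0 + a_1 x + a_2 x^2, the coefficients solve the normal equations G · a = b where
  G_{ij} = <φ_i, φ_j> and b_i = <f, φ_i>, with φ_0 = 1, φ_1 = x, φ_2 = x^2.
G =
  [2, 0, 2/3]
  [0, 2/3, 0]
  [2/3, 0, 2/5],
b = (-22/5, -4/3, -38/35).
Solving gives a_0 = -102/35, a_1 = -2, a_2 = 15/7, so
  g(x) = 15*x^2/7 - 2*x - 102/35.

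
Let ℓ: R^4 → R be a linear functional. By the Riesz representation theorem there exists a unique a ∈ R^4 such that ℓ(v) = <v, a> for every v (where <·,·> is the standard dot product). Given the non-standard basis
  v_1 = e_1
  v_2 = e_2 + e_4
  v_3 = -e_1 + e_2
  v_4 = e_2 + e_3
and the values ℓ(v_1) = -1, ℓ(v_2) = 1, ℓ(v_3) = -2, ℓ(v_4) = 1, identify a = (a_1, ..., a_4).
a = (-1, -3, 4, 4)

Write a = (a_1, ..., a_4) in the standard basis. For each basis vector v_i, ℓ(v_i) = <v_i, a> is a linear equation in the a_j's. Collect the n equations into a matrix system V a = ℓ, where row i of V is v_i (expressed in the standard basis). Since V is invertible (lower-triangular with 1s on the diagonal, up to permutation), solve by back-substitution:
  V =
[[1, 0, 0, 0],
 [0, 1, 0, 1],
 [-1, 1, 0, 0],
 [0, 1, 1, 0]]
  V a = (-1, 1, -2, 1)
Solving gives a = (-1, -3, 4, 4).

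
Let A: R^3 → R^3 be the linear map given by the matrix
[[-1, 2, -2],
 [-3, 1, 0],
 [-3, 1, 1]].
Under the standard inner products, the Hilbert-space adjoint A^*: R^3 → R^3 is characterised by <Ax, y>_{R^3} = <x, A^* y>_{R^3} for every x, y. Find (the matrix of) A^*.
A^* = A^T =
[[-1, -3, -3],
 [2, 1, 1],
 [-2, 0, 1]]

For real matrices with standard dot products, the defining identity <Ax, y> = <x, A^* y> gives (Ax)^T y = x^T (A^*) y, i.e. x^T A^T y = x^T (A^*) y. Since this holds for all x, y, we must have A^* = A^T. Therefore
A^* =
[[-1, -3, -3],
 [2, 1, 1],
 [-2, 0, 1]].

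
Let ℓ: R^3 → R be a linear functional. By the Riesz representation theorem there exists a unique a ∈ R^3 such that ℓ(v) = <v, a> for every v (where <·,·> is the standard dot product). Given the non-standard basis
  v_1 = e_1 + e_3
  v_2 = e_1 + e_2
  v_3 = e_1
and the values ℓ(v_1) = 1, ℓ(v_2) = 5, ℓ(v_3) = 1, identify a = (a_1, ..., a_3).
a = (1, 4, 0)

Write a = (a_1, ..., a_3) in the standard basis. For each basis vector v_i, ℓ(v_i) = <v_i, a> is a linear equation in the a_j's. Collect the n equations into a matrix system V a = ℓ, where row i of V is v_i (expressed in the standard basis). Since V is invertible (lower-triangular with 1s on the diagonal, up to permutation), solve by back-substitution:
  V =
[[1, 0, 1],
 [1, 1, 0],
 [1, 0, 0]]
  V a = (1, 5, 1)
Solving gives a = (1, 4, 0).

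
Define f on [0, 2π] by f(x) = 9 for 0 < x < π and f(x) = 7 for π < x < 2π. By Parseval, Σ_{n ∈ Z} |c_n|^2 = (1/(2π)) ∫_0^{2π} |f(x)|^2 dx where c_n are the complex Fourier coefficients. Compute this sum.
Σ |c_n|^2 = 65

Parseval equates the L^2 energy of f (normalised by 1/(2π)) with the ℓ^2 sum of its Fourier coefficients: (1/(2π)) ∫_0^{2π} |f|^2 = Σ |c_n|^2.
Compute the left side: (1/(2π)) [∫_0^π 9^2 dx + ∫_π^{2π} 7^2 dx] = (1/(2π)) · (81π + 49π) = (81 + 49)/2 = 65.
So Σ_{n ∈ Z} |c_n|^2 = 65.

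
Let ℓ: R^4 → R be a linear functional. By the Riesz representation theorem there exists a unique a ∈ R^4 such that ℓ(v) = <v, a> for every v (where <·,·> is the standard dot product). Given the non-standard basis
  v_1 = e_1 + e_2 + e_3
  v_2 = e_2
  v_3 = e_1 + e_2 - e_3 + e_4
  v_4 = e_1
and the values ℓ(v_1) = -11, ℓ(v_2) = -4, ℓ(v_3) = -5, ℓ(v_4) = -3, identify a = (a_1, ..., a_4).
a = (-3, -4, -4, -2)

Write a = (a_1, ..., a_4) in the standard basis. For each basis vector v_i, ℓ(v_i) = <v_i, a> is a linear equation in the a_j's. Collect the n equations into a matrix system V a = ℓ, where row i of V is v_i (expressed in the standard basis). Since V is invertible (lower-triangular with 1s on the diagonal, up to permutation), solve by back-substitution:
  V =
[[1, 1, 1, 0],
 [0, 1, 0, 0],
 [1, 1, -1, 1],
 [1, 0, 0, 0]]
  V a = (-11, -4, -5, -3)
Solving gives a = (-3, -4, -4, -2).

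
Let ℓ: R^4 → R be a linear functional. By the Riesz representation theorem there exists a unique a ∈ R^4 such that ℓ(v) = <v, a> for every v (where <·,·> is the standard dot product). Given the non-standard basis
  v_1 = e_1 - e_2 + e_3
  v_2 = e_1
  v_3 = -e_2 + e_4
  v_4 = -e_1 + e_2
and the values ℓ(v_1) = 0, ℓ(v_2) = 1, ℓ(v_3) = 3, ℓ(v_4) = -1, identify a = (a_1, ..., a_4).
a = (1, 0, -1, 3)

Write a = (a_1, ..., a_4) in the standard basis. For each basis vector v_i, ℓ(v_i) = <v_i, a> is a linear equation in the a_j's. Collect the n equations into a matrix system V a = ℓ, where row i of V is v_i (expressed in the standard basis). Since V is invertible (lower-triangular with 1s on the diagonal, up to permutation), solve by back-substitution:
  V =
[[1, -1, 1, 0],
 [1, 0, 0, 0],
 [0, -1, 0, 1],
 [-1, 1, 0, 0]]
  V a = (0, 1, 3, -1)
Solving gives a = (1, 0, -1, 3).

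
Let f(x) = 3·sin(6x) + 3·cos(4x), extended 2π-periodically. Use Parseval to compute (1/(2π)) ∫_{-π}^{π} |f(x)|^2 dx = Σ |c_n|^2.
Σ |c_n|^2 = 9

Expand |f|^2 and use orthogonality of {sin(nx), cos(mx)} on [-π, π]:
  ∫_{-π}^{π} sin(nx)^2 dx = π, ∫ cos(mx)^2 dx = π, and cross terms integrate to 0.
So ∫_{-π}^{π} f(x)^2 dx = 3^2 · π + 3^2 · π = (9 + 9)π.
Divide by 2π: (9 + 9)/2 = 9.
By Parseval, this equals Σ |c_n|^2.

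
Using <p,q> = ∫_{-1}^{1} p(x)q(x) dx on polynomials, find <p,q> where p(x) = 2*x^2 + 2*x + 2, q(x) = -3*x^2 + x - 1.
<p,q> = -52/5

Expand the product: p(x)·q(x) = -6*x^4 - 4*x^3 - 6*x^2 - 2.
∫_{-1}^{1} of each monomial x^k gives [2/(k+1) if k even, 0 if k odd]. Integrating term-by-term (or equivalently evaluating the antiderivative F(x) = -6*x^5/5 - x^4 - 2*x^3 - 2*x at the endpoints):
  F(1) − F(−1) = -31/5 − (21/5) = -52/5.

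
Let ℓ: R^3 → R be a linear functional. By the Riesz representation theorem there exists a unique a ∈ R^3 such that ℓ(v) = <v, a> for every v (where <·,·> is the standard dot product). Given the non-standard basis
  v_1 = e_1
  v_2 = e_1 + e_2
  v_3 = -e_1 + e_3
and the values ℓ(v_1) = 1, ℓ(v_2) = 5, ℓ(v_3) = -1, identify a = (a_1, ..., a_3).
a = (1, 4, 0)

Write a = (a_1, ..., a_3) in the standard basis. For each basis vector v_i, ℓ(v_i) = <v_i, a> is a linear equation in the a_j's. Collect the n equations into a matrix system V a = ℓ, where row i of V is v_i (expressed in the standard basis). Since V is invertible (lower-triangular with 1s on the diagonal, up to permutation), solve by back-substitution:
  V =
[[1, 0, 0],
 [1, 1, 0],
 [-1, 0, 1]]
  V a = (1, 5, -1)
Solving gives a = (1, 4, 0).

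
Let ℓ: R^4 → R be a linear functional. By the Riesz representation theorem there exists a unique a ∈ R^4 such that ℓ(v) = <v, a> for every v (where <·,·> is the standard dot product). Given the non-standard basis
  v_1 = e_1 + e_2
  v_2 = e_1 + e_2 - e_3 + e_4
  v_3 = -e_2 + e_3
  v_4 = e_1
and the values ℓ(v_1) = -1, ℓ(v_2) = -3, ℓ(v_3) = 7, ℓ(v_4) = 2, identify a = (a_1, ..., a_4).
a = (2, -3, 4, 2)

Write a = (a_1, ..., a_4) in the standard basis. For each basis vector v_i, ℓ(v_i) = <v_i, a> is a linear equation in the a_j's. Collect the n equations into a matrix system V a = ℓ, where row i of V is v_i (expressed in the standard basis). Since V is invertible (lower-triangular with 1s on the diagonal, up to permutation), solve by back-substitution:
  V =
[[1, 1, 0, 0],
 [1, 1, -1, 1],
 [0, -1, 1, 0],
 [1, 0, 0, 0]]
  V a = (-1, -3, 7, 2)
Solving gives a = (2, -3, 4, 2).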